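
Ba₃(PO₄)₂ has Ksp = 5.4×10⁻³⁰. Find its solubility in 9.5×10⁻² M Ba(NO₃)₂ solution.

Ba₃(PO₄)₂(s) ⇌ 3 Ba²⁺(aq) + 2 PO₄³⁻(aq)
With Ba²⁺ already at 9.5×10⁻² M and s small, take [Ba²⁺] ≈ 9.5×10⁻² M and [PO₄³⁻] = 2s.
Ksp = [Ba²⁺]^3[PO₄³⁻]^2 = (9.5×10⁻²)^3(2s)^2
(2s)^2 = 5.4×10⁻³⁰ / (9.5×10⁻²)^3 = 6.3×10⁻²⁷
s = 4.0×10⁻¹⁴ M

4.0×10⁻¹⁴ M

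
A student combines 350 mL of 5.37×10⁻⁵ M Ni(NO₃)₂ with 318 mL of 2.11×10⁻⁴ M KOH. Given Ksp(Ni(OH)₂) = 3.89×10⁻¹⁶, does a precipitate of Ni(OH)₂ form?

After mixing, V = 350 mL + 318 mL = 668 mL.
[Ni²⁺] = (5.37×10⁻⁵)(350)/668 = 2.81×10⁻⁵ M
[OH⁻] = (2.11×10⁻⁴)(318)/668 = 1.00×10⁻⁴ M
Q = [Ni²⁺][OH⁻]^2 = 2.84×10⁻¹³
Q = 2.84×10⁻¹³ > Ksp = 3.89×10⁻¹⁶, so the solution is supersaturated and Ni(OH)₂ precipitates.

Yes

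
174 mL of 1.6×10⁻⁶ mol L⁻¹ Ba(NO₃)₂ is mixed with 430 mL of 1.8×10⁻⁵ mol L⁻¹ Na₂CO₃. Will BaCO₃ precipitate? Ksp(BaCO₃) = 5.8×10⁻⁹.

No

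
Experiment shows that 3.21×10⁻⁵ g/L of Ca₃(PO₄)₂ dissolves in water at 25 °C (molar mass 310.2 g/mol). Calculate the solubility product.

Ksp = 1.28×10⁻³³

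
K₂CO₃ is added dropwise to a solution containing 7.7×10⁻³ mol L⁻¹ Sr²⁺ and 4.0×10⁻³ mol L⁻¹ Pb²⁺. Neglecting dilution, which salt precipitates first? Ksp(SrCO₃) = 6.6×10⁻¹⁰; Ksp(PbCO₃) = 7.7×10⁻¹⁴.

Precipitation of each salt begins when its ion product equals Ksp.
For SrCO₃: [CO₃²⁻] = (Ksp/[Sr²⁺]) = 8.6×10⁻⁸ mol L⁻¹
For PbCO₃: [CO₃²⁻] = (Ksp/[Pb²⁺]) = 1.9×10⁻¹¹ mol L⁻¹
Since PbCO₃ needs less CO₃²⁻ to reach saturation, it precipitates first.

PbCO₃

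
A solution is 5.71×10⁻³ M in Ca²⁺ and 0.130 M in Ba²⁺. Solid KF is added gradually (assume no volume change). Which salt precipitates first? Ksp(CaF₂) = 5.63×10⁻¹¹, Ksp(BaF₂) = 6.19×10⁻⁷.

The threshold for precipitation is Q = Ksp.
For CaF₂: [F⁻] = (Ksp/[Ca²⁺])^(1/2) = 9.93×10⁻⁵ M
For BaF₂: [F⁻] = (Ksp/[Ba²⁺])^(1/2) = 2.18×10⁻³ M
Since CaF₂ needs less F⁻ to reach saturation, it precipitates first.

CaF₂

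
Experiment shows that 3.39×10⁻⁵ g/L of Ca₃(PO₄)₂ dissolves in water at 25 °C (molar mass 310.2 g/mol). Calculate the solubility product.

s = (3.39×10⁻⁵ g L⁻¹)/(310.2 g mol⁻¹) = 1.0928×10⁻⁷ M
Ca₃(PO₄)₂(s) ⇌ 3 Ca²⁺(aq) + 2 PO₄³⁻(aq)
Let s be the molar solubility. Then [Ca²⁺] = 3s and [PO₄³⁻] = 2s.
Ksp = [Ca²⁺]^3[PO₄³⁻]^2 = (3s)^3 · (2s)^2 = 108s^5
Ksp = 108 × (1.0928×10⁻⁷)^5 = 1.68×10⁻³³

Ksp = 1.68×10⁻³³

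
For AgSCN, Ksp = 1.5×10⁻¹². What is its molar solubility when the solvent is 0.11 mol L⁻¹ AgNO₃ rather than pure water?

AgSCN(s) ⇌ Ag⁺(aq) + SCN⁻(aq)
With Ag⁺ already at 0.11 mol L⁻¹ and s small, take [Ag⁺] ≈ 0.11 mol L⁻¹ and [SCN⁻] = s.
Ksp = [Ag⁺][SCN⁻] = (0.11)s
s = 1.5×10⁻¹² / (0.11) = 1.4×10⁻¹¹
s = 1.4×10⁻¹¹ mol L⁻¹

1.4×10⁻¹¹ M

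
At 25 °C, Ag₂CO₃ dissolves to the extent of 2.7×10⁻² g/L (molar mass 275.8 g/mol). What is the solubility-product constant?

Ksp = 3.8×10⁻¹²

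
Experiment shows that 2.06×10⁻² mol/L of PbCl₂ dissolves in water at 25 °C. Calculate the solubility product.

Ksp = 3.50×10⁻⁵

PbCl₂(s) ⇌ Pb²⁺(aq) + 2 Cl⁻(aq)
For each mole of PbCl₂ that dissolves per liter, [Pb²⁺] = s and [Cl⁻] = 2s; let s denote this solubility.
Ksp = [Pb²⁺][Cl⁻]^2 = s · (2s)^2 = 4s^3
Ksp = 4 × (2.06×10⁻²)^3 = 3.50×10⁻⁵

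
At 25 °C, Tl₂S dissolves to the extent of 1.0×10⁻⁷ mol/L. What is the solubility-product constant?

Tl₂S(s) ⇌ 2 Tl⁺(aq) + S²⁻(aq)
With molar solubility s: [Tl⁺] = 2s, [S²⁻] = s.
Ksp = [Tl⁺]^2[S²⁻] = (2s)^2 · s = 4s^3
Ksp = 4 × (1.0×10⁻⁷)^3 = 4.0×10⁻²¹

Ksp = 4.0×10⁻²¹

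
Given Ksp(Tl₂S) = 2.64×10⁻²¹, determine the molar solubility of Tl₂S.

Tl₂S(s) ⇌ 2 Tl⁺(aq) + S²⁻(aq)
Let s be the molar solubility. Then [Tl⁺] = 2s and [S²⁻] = s.
Ksp = [Tl⁺]^2[S²⁻] = (2s)^2 · s = 4s^3
4s^3 = 2.64×10⁻²¹  ⇒  s^3 = 6.60×10⁻²²
Taking the 3rd root, s = 8.71×10⁻⁸ mol/L.

8.71×10⁻⁸ M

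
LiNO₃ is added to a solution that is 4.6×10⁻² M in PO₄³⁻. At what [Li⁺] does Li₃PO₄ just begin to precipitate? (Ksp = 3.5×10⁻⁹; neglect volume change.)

A salt starts to precipitate once the ion product Q reaches its Ksp.
Li₃PO₄(s) ⇌ 3 Li⁺(aq) + PO₄³⁻(aq)
Ksp = [Li⁺]^3[PO₄³⁻] = [Li⁺]^3(4.6×10⁻²)
[Li⁺]^3 = 3.5×10⁻⁹ / (4.6×10⁻²) = 7.6×10⁻⁸
[Li⁺] = 4.2×10⁻³ M

4.2×10⁻³ M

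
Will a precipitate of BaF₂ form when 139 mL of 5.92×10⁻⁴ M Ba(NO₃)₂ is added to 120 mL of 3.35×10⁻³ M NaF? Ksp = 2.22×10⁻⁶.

The combined volume is 259 mL.
[Ba²⁺] = (5.92×10⁻⁴)(139)/259 = 3.18×10⁻⁴ M
[F⁻] = (3.35×10⁻³)(120)/259 = 1.55×10⁻³ M
Q = [Ba²⁺][F⁻]^2 = 7.65×10⁻¹⁰
Since Q (7.65×10⁻¹⁰) is less than Ksp (2.22×10⁻⁶), no BaF₂ precipitates.

No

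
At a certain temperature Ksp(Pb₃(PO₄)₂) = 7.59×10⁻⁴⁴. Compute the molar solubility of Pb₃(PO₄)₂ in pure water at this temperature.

Pb₃(PO₄)₂(s) ⇌ 3 Pb²⁺(aq) + 2 PO₄³⁻(aq)
With molar solubility s: [Pb²⁺] = 3s, [PO₄³⁻] = 2s.
Ksp = [Pb²⁺]^3[PO₄³⁻]^2 = (3s)^3 · (2s)^2 = 108s^5
108s^5 = 7.59×10⁻⁴⁴  ⇒  s^5 = 7.03×10⁻⁴⁶
s = 9.32×10⁻¹⁰ M

9.32×10⁻¹⁰ M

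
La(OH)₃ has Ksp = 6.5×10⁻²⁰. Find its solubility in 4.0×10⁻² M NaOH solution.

La(OH)₃(s) ⇌ La³⁺(aq) + 3 OH⁻(aq)
Let s be the solubility of La(OH)₃ here. The common ion gives [OH⁻] ≈ 4.0×10⁻² M, and [La³⁺] = s.
Ksp = [La³⁺][OH⁻]^3 = s(4.0×10⁻²)^3
s = 6.5×10⁻²⁰ / (4.0×10⁻²)^3 = 1.0×10⁻¹⁵
s = 1.0×10⁻¹⁵ M

1.0×10⁻¹⁵ M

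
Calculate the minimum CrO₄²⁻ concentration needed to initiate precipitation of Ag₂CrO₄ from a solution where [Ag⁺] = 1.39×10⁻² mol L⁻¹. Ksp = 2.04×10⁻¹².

The threshold for precipitation is Q = Ksp.
Ag₂CrO₄(s) ⇌ 2 Ag⁺(aq) + CrO₄²⁻(aq)
Ksp = [Ag⁺]^2[CrO₄²⁻] = [CrO₄²⁻](1.39×10⁻²)^2
[CrO₄²⁻] = 2.04×10⁻¹² / (1.39×10⁻²)^2 = 1.06×10⁻⁸
[CrO₄²⁻] = 1.06×10⁻⁸ mol L⁻¹

1.06×10⁻⁸ M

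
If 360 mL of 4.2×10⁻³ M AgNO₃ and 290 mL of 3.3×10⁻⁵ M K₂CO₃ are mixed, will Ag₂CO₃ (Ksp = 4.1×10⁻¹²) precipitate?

Yes

After mixing, V = 360 mL + 290 mL = 650 mL.
[Ag⁺] = (4.2×10⁻³)(360)/650 = 2.3×10⁻³ M
[CO₃²⁻] = (3.3×10⁻⁵)(290)/650 = 1.5×10⁻⁵ M
Q = [Ag⁺]^2[CO₃²⁻] = 8.0×10⁻¹¹
Because Q > Ksp (8.0×10⁻¹¹ vs 4.1×10⁻¹²), a precipitate of Ag₂CO₃ forms.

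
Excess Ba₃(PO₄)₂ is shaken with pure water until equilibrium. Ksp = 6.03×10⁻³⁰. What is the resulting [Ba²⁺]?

Ba₃(PO₄)₂(s) ⇌ 3 Ba²⁺(aq) + 2 PO₄³⁻(aq)
If s mol/L of Ba₃(PO₄)₂ dissolves, [Ba²⁺] = 3s and [PO₄³⁻] = 2s.
Ksp = [Ba²⁺]^3[PO₄³⁻]^2 = (3s)^3 · (2s)^2 = 108s^5 = 6.03×10⁻³⁰
s = 5.62×10⁻⁷ mol/L
[Ba²⁺] = 3s = 1.68×10⁻⁶ mol/L

1.68×10⁻⁶ M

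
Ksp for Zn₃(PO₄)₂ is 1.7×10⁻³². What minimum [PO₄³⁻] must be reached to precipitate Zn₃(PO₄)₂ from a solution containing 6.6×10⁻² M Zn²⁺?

7.7×10⁻¹⁵ M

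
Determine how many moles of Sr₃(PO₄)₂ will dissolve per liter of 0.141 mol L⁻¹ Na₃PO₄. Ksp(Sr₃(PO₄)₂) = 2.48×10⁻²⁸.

7.73×10⁻¹⁰ M

Sr₃(PO₄)₂(s) ⇌ 3 Sr²⁺(aq) + 2 PO₄³⁻(aq)
PO₄³⁻ is already present at 0.141 mol L⁻¹. If s mol/L of Sr₃(PO₄)₂ dissolves, [Sr²⁺] = 3s while [PO₄³⁻] ≈ 0.141 mol L⁻¹.
Ksp = [Sr²⁺]^3[PO₄³⁻]^2 = (3s)^3(0.141)^2
(3s)^3 = 2.48×10⁻²⁸ / (0.141)^2 = 1.25×10⁻²⁶
s = 7.73×10⁻¹⁰ mol L⁻¹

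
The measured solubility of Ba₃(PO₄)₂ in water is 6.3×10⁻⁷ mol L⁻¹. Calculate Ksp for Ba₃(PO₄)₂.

Ba₃(PO₄)₂(s) ⇌ 3 Ba²⁺(aq) + 2 PO₄³⁻(aq)
For each mole of Ba₃(PO₄)₂ that dissolves per liter, [Ba²⁺] = 3s and [PO₄³⁻] = 2s; let s denote this solubility.
Ksp = [Ba²⁺]^3[PO₄³⁻]^2 = (3s)^3 · (2s)^2 = 108s^5
Ksp = 108 × (6.3×10⁻⁷)^5 = 1.1×10⁻²⁹

Ksp = 1.1×10⁻²⁹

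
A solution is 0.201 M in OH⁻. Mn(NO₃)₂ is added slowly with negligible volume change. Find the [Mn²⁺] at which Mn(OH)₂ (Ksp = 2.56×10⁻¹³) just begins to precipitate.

The threshold for precipitation is Q = Ksp.
Mn(OH)₂(s) ⇌ Mn²⁺(aq) + 2 OH⁻(aq)
Ksp = [Mn²⁺][OH⁻]^2 = [Mn²⁺](0.201)^2
[Mn²⁺] = 2.56×10⁻¹³ / (0.201)^2 = 6.34×10⁻¹²
[Mn²⁺] = 6.34×10⁻¹² M

6.34×10⁻¹² M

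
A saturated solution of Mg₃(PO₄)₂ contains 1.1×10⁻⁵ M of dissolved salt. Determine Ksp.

Ksp = 1.7×10⁻²³

Mg₃(PO₄)₂(s) ⇌ 3 Mg²⁺(aq) + 2 PO₄³⁻(aq)
Let s be the molar solubility. Then [Mg²⁺] = 3s and [PO₄³⁻] = 2s.
Ksp = [Mg²⁺]^3[PO₄³⁻]^2 = (3s)^3 · (2s)^2 = 108s^5
Ksp = 108 × (1.1×10⁻⁵)^5 = 1.7×10⁻²³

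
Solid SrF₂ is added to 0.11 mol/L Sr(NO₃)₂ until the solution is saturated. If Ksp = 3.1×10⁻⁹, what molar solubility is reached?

SrF₂(s) ⇌ Sr²⁺(aq) + 2 F⁻(aq)
The solution already contains Sr²⁺ at 0.11 mol/L. Let s be the molar solubility of SrF₂.
[Sr²⁺] ≈ 0.11 mol/L (common ion dominates); [F⁻] = 2s.
Ksp = [Sr²⁺][F⁻]^2 = (0.11)(2s)^2
(2s)^2 = 3.1×10⁻⁹ / (0.11) = 2.8×10⁻⁸
s = 8.4×10⁻⁵ mol/L

8.4×10⁻⁵ M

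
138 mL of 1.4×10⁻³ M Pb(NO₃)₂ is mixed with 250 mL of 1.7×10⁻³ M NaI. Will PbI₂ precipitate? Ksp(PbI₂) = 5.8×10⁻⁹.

No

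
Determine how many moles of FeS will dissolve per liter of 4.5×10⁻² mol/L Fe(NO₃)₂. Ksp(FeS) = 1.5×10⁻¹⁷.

FeS(s) ⇌ Fe²⁺(aq) + S²⁻(aq)
With Fe²⁺ already at 4.5×10⁻² mol/L and s small, take [Fe²⁺] ≈ 4.5×10⁻² mol/L and [S²⁻] = s.
Ksp = [Fe²⁺][S²⁻] = (4.5×10⁻²)s
s = 1.5×10⁻¹⁷ / (4.5×10⁻²) = 3.3×10⁻¹⁶
s = 3.3×10⁻¹⁶ mol/L

3.3×10⁻¹⁶ M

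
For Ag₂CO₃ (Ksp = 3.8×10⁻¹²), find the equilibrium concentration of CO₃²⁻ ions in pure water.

9.8×10⁻⁵ M

Ag₂CO₃(s) ⇌ 2 Ag⁺(aq) + CO₃²⁻(aq)
Call the molar solubility s, so that [Ag⁺] = 2s and [CO₃²⁻] = s.
Ksp = [Ag⁺]^2[CO₃²⁻] = (2s)^2 · s = 4s^3 = 3.8×10⁻¹²
s = 9.8×10⁻⁵ mol/L
[CO₃²⁻] = s = 9.8×10⁻⁵ mol/L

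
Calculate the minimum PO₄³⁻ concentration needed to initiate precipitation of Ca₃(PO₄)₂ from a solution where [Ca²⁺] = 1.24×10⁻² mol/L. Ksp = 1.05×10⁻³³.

2.35×10⁻¹⁴ M

Precipitation of each salt begins when its ion product equals Ksp.
Ca₃(PO₄)₂(s) ⇌ 3 Ca²⁺(aq) + 2 PO₄³⁻(aq)
Ksp = [Ca²⁺]^3[PO₄³⁻]^2 = [PO₄³⁻]^2(1.24×10⁻²)^3
[PO₄³⁻]^2 = 1.05×10⁻³³ / (1.24×10⁻²)^3 = 5.51×10⁻²⁸
[PO₄³⁻] = 2.35×10⁻¹⁴ mol/L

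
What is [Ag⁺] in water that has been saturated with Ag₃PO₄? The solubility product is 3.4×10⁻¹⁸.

Ag₃PO₄(s) ⇌ 3 Ag⁺(aq) + PO₄³⁻(aq)
If s mol/L of Ag₃PO₄ dissolves, [Ag⁺] = 3s and [PO₄³⁻] = s.
Ksp = [Ag⁺]^3[PO₄³⁻] = (3s)^3 · s = 27s^4 = 3.4×10⁻¹⁸
s = 1.9×10⁻⁵ M
[Ag⁺] = 3s = 5.7×10⁻⁵ M

5.7×10⁻⁵ M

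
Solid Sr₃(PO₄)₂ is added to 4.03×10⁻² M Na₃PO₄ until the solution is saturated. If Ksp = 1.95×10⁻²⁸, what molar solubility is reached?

Sr₃(PO₄)₂(s) ⇌ 3 Sr²⁺(aq) + 2 PO₄³⁻(aq)
Let s be the solubility of Sr₃(PO₄)₂ here. The common ion gives [PO₄³⁻] ≈ 4.03×10⁻² M, and [Sr²⁺] = 3s.
Ksp = [Sr²⁺]^3[PO₄³⁻]^2 = (3s)^3(4.03×10⁻²)^2
(3s)^3 = 1.95×10⁻²⁸ / (4.03×10⁻²)^2 = 1.20×10⁻²⁵
s = 1.64×10⁻⁹ M

1.64×10⁻⁹ M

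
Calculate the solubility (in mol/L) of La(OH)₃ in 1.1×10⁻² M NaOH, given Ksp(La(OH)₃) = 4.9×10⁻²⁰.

3.7×10⁻¹⁴ M

La(OH)₃(s) ⇌ La³⁺(aq) + 3 OH⁻(aq)
With OH⁻ already at 1.1×10⁻² M and s small, take [OH⁻] ≈ 1.1×10⁻² M and [La³⁺] = s.
Ksp = [La³⁺][OH⁻]^3 = s(1.1×10⁻²)^3
s = 4.9×10⁻²⁰ / (1.1×10⁻²)^3 = 3.7×10⁻¹⁴
s = 3.7×10⁻¹⁴ M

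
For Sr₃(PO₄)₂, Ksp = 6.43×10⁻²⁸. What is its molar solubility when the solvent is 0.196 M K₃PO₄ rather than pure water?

8.53×10⁻¹⁰ M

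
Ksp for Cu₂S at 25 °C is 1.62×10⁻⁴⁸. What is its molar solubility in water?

Cu₂S(s) ⇌ 2 Cu⁺(aq) + S²⁻(aq)
If s mol/L of Cu₂S dissolves, [Cu⁺] = 2s and [S²⁻] = s.
Ksp = [Cu⁺]^2[S²⁻] = (2s)^2 · s = 4s^3
4s^3 = 1.62×10⁻⁴⁸  ⇒  s^3 = 4.05×10⁻⁴⁹
s = 7.40×10⁻¹⁷ mol/L

7.40×10⁻¹⁷ M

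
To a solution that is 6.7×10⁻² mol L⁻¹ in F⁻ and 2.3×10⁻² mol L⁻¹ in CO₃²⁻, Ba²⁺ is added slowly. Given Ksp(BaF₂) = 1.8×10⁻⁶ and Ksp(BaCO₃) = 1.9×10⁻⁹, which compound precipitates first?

A salt starts to precipitate once the ion product Q reaches its Ksp.
For BaF₂: [Ba²⁺] = (Ksp/[F⁻]^2) = 4.0×10⁻⁴ mol L⁻¹
For BaCO₃: [Ba²⁺] = (Ksp/[CO₃²⁻]) = 8.3×10⁻⁸ mol L⁻¹
BaCO₃ requires the lower [Ba²⁺], so it precipitates first.

BaCO₃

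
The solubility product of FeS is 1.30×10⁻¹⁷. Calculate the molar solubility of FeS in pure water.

FeS(s) ⇌ Fe²⁺(aq) + S²⁻(aq)
If s mol/L of FeS dissolves, [Fe²⁺] = s and [S²⁻] = s.
Ksp = [Fe²⁺][S²⁻] = s · s = s^2
s^2 = 1.30×10⁻¹⁷
Taking the 2nd root, s = 3.61×10⁻⁹ mol L⁻¹.

3.61×10⁻⁹ M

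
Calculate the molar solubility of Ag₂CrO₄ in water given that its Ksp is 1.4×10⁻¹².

Ag₂CrO₄(s) ⇌ 2 Ag⁺(aq) + CrO₄²⁻(aq)
If s mol/L of Ag₂CrO₄ dissolves, [Ag⁺] = 2s and [CrO₄²⁻] = s.
Ksp = [Ag⁺]^2[CrO₄²⁻] = (2s)^2 · s = 4s^3
4s^3 = 1.4×10⁻¹²  ⇒  s^3 = 3.5×10⁻¹³
Taking the 3rd root, s = 7.0×10⁻⁵ M.

7.0×10⁻⁵ M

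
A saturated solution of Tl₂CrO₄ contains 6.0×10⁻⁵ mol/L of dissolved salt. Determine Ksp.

Ksp = 8.6×10⁻¹³

Tl₂CrO₄(s) ⇌ 2 Tl⁺(aq) + CrO₄²⁻(aq)
Let s be the molar solubility. Then [Tl⁺] = 2s and [CrO₄²⁻] = s.
Ksp = [Tl⁺]^2[CrO₄²⁻] = (2s)^2 · s = 4s^3
Ksp = 4 × (6.0×10⁻⁵)^3 = 8.6×10⁻¹³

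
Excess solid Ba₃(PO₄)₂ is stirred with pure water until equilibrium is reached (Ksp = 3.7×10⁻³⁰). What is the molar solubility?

Ba₃(PO₄)₂(s) ⇌ 3 Ba²⁺(aq) + 2 PO₄³⁻(aq)
For each mole of Ba₃(PO₄)₂ that dissolves per liter, [Ba²⁺] = 3s and [PO₄³⁻] = 2s; let s denote this solubility.
Ksp = [Ba²⁺]^3[PO₄³⁻]^2 = (3s)^3 · (2s)^2 = 108s^5
108s^5 = 3.7×10⁻³⁰  ⇒  s^5 = 3.4×10⁻³²
s = 5.1×10⁻⁷ mol/L

5.1×10⁻⁷ M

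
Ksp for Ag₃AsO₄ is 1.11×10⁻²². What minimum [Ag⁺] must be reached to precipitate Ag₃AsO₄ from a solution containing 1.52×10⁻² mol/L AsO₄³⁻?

A salt starts to precipitate once the ion product Q reaches its Ksp.
Ag₃AsO₄(s) ⇌ 3 Ag⁺(aq) + AsO₄³⁻(aq)
Ksp = [Ag⁺]^3[AsO₄³⁻] = [Ag⁺]^3(1.52×10⁻²)
[Ag⁺]^3 = 1.11×10⁻²² / (1.52×10⁻²) = 7.30×10⁻²¹
[Ag⁺] = 1.94×10⁻⁷ mol/L

1.94×10⁻⁷ M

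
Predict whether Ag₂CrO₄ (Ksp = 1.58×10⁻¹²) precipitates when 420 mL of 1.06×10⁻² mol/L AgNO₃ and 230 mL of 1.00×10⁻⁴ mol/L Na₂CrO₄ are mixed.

Total volume after mixing = 420 + 230 = 650 mL.
[Ag⁺] = (1.06×10⁻²)(420)/650 = 6.85×10⁻³ mol/L
[CrO₄²⁻] = (1.00×10⁻⁴)(230)/650 = 3.54×10⁻⁵ mol/L
Q = [Ag⁺]^2[CrO₄²⁻] = 1.66×10⁻⁹
Because Q > Ksp (1.66×10⁻⁹ vs 1.58×10⁻¹²), a precipitate of Ag₂CrO₄ forms.

Yes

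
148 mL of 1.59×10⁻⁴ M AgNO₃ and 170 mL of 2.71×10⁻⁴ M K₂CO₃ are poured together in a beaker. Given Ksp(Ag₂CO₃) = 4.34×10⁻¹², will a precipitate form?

No

Total volume after mixing = 148 + 170 = 318 mL.
[Ag⁺] = (1.59×10⁻⁴)(148)/318 = 7.40×10⁻⁵ M
[CO₃²⁻] = (2.71×10⁻⁴)(170)/318 = 1.45×10⁻⁴ M
Q = [Ag⁺]^2[CO₃²⁻] = 7.93×10⁻¹³
Q < Ksp (7.93×10⁻¹³ vs 4.34×10⁻¹²); the solution remains unsaturated and no precipitate forms.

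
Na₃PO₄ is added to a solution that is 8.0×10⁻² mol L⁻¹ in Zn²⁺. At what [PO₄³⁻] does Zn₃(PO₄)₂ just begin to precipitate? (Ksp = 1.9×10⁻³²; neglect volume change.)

6.1×10⁻¹⁵ M

Each salt precipitates once Q = Ksp for that salt.
Zn₃(PO₄)₂(s) ⇌ 3 Zn²⁺(aq) + 2 PO₄³⁻(aq)
Ksp = [Zn²⁺]^3[PO₄³⁻]^2 = [PO₄³⁻]^2(8.0×10⁻²)^3
[PO₄³⁻]^2 = 1.9×10⁻³² / (8.0×10⁻²)^3 = 3.7×10⁻²⁹
[PO₄³⁻] = 6.1×10⁻¹⁵ mol L⁻¹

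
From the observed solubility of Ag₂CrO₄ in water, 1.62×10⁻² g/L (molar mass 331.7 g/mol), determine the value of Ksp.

Ksp = 4.66×10⁻¹³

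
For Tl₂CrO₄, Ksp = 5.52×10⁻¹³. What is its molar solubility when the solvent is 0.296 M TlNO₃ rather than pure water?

Tl₂CrO₄(s) ⇌ 2 Tl⁺(aq) + CrO₄²⁻(aq)
The solution already contains Tl⁺ at 0.296 M. Let s be the molar solubility of Tl₂CrO₄.
[Tl⁺] ≈ 0.296 M (common ion dominates); [CrO₄²⁻] = s.
Ksp = [Tl⁺]^2[CrO₄²⁻] = (0.296)^2s
s = 5.52×10⁻¹³ / (0.296)^2 = 6.30×10⁻¹²
s = 6.30×10⁻¹² M

6.30×10⁻¹² M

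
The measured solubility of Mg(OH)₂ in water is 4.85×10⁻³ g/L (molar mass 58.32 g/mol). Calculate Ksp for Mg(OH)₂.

Ksp = 2.30×10⁻¹²

Molar solubility s = (4.85×10⁻³ g/L) / (58.32 g/mol) = 8.3162×10⁻⁵ mol/L
Mg(OH)₂(s) ⇌ Mg²⁺(aq) + 2 OH⁻(aq)
If s mol/L of Mg(OH)₂ dissolves, [Mg²⁺] = s and [OH⁻] = 2s.
Ksp = [Mg²⁺][OH⁻]^2 = s · (2s)^2 = 4s^3
Ksp = 4 × (8.3162×10⁻⁵)^3 = 2.30×10⁻¹²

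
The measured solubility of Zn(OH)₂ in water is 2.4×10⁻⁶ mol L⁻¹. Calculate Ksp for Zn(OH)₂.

Ksp = 5.5×10⁻¹⁷

Zn(OH)₂(s) ⇌ Zn²⁺(aq) + 2 OH⁻(aq)
Let s be the molar solubility. Then [Zn²⁺] = s and [OH⁻] = 2s.
Ksp = [Zn²⁺][OH⁻]^2 = s · (2s)^2 = 4s^3
Ksp = 4 × (2.4×10⁻⁶)^3 = 5.5×10⁻¹⁷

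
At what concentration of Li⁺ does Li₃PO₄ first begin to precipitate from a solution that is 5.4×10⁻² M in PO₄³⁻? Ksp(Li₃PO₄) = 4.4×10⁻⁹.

A salt starts to precipitate once the ion product Q reaches its Ksp.
Li₃PO₄(s) ⇌ 3 Li⁺(aq) + PO₄³⁻(aq)
Ksp = [Li⁺]^3[PO₄³⁻] = [Li⁺]^3(5.4×10⁻²)
[Li⁺]^3 = 4.4×10⁻⁹ / (5.4×10⁻²) = 8.1×10⁻⁸
[Li⁺] = 4.3×10⁻³ M

4.3×10⁻³ M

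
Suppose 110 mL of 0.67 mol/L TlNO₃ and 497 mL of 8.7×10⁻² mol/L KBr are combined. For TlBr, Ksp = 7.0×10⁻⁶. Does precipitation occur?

Yes

After mixing, V = 110 mL + 497 mL = 607 mL.
[Tl⁺] = (0.67)(110)/607 = 0.12 mol/L
[Br⁻] = (8.7×10⁻²)(497)/607 = 7.1×10⁻² mol/L
Q = [Tl⁺][Br⁻] = 8.6×10⁻³
Because Q > Ksp (8.6×10⁻³ vs 7.0×10⁻⁶), a precipitate of TlBr forms.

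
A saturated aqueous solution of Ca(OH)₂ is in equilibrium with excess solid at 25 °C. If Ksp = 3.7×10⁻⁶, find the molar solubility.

9.7×10⁻³ M

Ca(OH)₂(s) ⇌ Ca²⁺(aq) + 2 OH⁻(aq)
With molar solubility s: [Ca²⁺] = s, [OH⁻] = 2s.
Ksp = [Ca²⁺][OH⁻]^2 = s · (2s)^2 = 4s^3
4s^3 = 3.7×10⁻⁶  ⇒  s^3 = 9.3×10⁻⁷
s = 9.7×10⁻³ M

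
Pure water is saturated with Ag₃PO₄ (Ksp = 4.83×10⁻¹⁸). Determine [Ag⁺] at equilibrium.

6.17×10⁻⁵ M

Ag₃PO₄(s) ⇌ 3 Ag⁺(aq) + PO₄³⁻(aq)
Let s be the molar solubility. Then [Ag⁺] = 3s and [PO₄³⁻] = s.
Ksp = [Ag⁺]^3[PO₄³⁻] = (3s)^3 · s = 27s^4 = 4.83×10⁻¹⁸
s = 2.06×10⁻⁵ mol L⁻¹
[Ag⁺] = 3s = 6.17×10⁻⁵ mol L⁻¹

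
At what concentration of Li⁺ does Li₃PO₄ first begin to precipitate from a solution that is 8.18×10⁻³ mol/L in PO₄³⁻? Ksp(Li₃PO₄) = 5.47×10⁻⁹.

8.74×10⁻³ M

Each salt precipitates once Q = Ksp for that salt.
Li₃PO₄(s) ⇌ 3 Li⁺(aq) + PO₄³⁻(aq)
Ksp = [Li⁺]^3[PO₄³⁻] = [Li⁺]^3(8.18×10⁻³)
[Li⁺]^3 = 5.47×10⁻⁹ / (8.18×10⁻³) = 6.69×10⁻⁷
[Li⁺] = 8.74×10⁻³ mol/L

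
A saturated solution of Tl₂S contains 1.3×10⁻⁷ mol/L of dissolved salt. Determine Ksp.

Tl₂S(s) ⇌ 2 Tl⁺(aq) + S²⁻(aq)
For each mole of Tl₂S that dissolves per liter, [Tl⁺] = 2s and [S²⁻] = s; let s denote this solubility.
Ksp = [Tl⁺]^2[S²⁻] = (2s)^2 · s = 4s^3
Ksp = 4 × (1.3×10⁻⁷)^3 = 8.8×10⁻²¹

Ksp = 8.8×10⁻²¹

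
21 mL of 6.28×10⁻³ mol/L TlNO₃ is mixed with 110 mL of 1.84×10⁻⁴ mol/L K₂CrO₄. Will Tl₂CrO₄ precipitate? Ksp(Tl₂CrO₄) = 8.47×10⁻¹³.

Total volume after mixing = 21 + 110 = 131 mL.
[Tl⁺] = (6.28×10⁻³)(21)/131 = 1.01×10⁻³ mol/L
[CrO₄²⁻] = (1.84×10⁻⁴)(110)/131 = 1.55×10⁻⁴ mol/L
Q = [Tl⁺]^2[CrO₄²⁻] = 1.57×10⁻¹⁰
Q = 1.57×10⁻¹⁰ > Ksp = 8.47×10⁻¹³, so the solution is supersaturated and Tl₂CrO₄ precipitates.

Yes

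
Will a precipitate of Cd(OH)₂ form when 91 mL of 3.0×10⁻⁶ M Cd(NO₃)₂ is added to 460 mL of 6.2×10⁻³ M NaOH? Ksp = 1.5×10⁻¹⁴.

After mixing, V = 91 mL + 460 mL = 551 mL.
[Cd²⁺] = (3.0×10⁻⁶)(91)/551 = 5.0×10⁻⁷ M
[OH⁻] = (6.2×10⁻³)(460)/551 = 5.2×10⁻³ M
Q = [Cd²⁺][OH⁻]^2 = 1.3×10⁻¹¹
Because Q > Ksp (1.3×10⁻¹¹ vs 1.5×10⁻¹⁴), a precipitate of Cd(OH)₂ forms.

Yes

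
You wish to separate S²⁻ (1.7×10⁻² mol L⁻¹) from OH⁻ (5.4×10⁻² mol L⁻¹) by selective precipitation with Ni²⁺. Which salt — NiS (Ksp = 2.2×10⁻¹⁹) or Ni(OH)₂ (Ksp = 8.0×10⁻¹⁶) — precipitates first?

Precipitation of each salt begins when its ion product equals Ksp.
For NiS: [Ni²⁺] = (Ksp/[S²⁻]) = 1.3×10⁻¹⁷ mol L⁻¹
For Ni(OH)₂: [Ni²⁺] = (Ksp/[OH⁻]^2) = 2.7×10⁻¹³ mol L⁻¹
The smaller threshold [Ni²⁺] is reached first, so NiS precipitates first.

NiS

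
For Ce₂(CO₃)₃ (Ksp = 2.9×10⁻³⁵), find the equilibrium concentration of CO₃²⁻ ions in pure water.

Ce₂(CO₃)₃(s) ⇌ 2 Ce³⁺(aq) + 3 CO₃²⁻(aq)
Call the molar solubility s, so that [Ce³⁺] = 2s and [CO₃²⁻] = 3s.
Ksp = [Ce³⁺]^2[CO₃²⁻]^3 = (2s)^2 · (3s)^3 = 108s^5 = 2.9×10⁻³⁵
s = 4.9×10⁻⁸ M
[CO₃²⁻] = 3s = 1.5×10⁻⁷ M

1.5×10⁻⁷ M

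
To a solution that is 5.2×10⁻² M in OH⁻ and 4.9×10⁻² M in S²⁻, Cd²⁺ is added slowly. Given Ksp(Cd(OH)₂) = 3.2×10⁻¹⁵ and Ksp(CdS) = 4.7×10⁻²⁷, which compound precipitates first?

CdS

Precipitation begins when Q = Ksp.
For Cd(OH)₂: [Cd²⁺] = (Ksp/[OH⁻]^2) = 1.2×10⁻¹² M
For CdS: [Cd²⁺] = (Ksp/[S²⁻]) = 9.6×10⁻²⁶ M
CdS requires the lower [Cd²⁺], so it precipitates first.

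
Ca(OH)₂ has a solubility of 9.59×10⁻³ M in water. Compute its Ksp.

Ca(OH)₂(s) ⇌ Ca²⁺(aq) + 2 OH⁻(aq)
For each mole of Ca(OH)₂ that dissolves per liter, [Ca²⁺] = s and [OH⁻] = 2s; let s denote this solubility.
Ksp = [Ca²⁺][OH⁻]^2 = s · (2s)^2 = 4s^3
Ksp = 4 × (9.59×10⁻³)^3 = 3.53×10⁻⁶

Ksp = 3.53×10⁻⁶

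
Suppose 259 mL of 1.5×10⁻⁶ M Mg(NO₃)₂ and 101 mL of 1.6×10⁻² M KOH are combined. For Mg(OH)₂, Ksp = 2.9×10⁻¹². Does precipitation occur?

Total volume after mixing = 259 + 101 = 360 mL.
[Mg²⁺] = (1.5×10⁻⁶)(259)/360 = 1.1×10⁻⁶ M
[OH⁻] = (1.6×10⁻²)(101)/360 = 4.5×10⁻³ M
Q = [Mg²⁺][OH⁻]^2 = 2.2×10⁻¹¹
Q = 2.2×10⁻¹¹ > Ksp = 2.9×10⁻¹², so the solution is supersaturated and Mg(OH)₂ precipitates.

Yes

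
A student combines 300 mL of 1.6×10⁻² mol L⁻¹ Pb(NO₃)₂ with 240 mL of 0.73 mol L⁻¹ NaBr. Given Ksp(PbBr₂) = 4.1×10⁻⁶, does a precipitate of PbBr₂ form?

Yes

After mixing, V = 300 mL + 240 mL = 540 mL.
[Pb²⁺] = (1.6×10⁻²)(300)/540 = 8.9×10⁻³ mol L⁻¹
[Br⁻] = (0.73)(240)/540 = 0.32 mol L⁻¹
Q = [Pb²⁺][Br⁻]^2 = 9.4×10⁻⁴
Q = 9.4×10⁻⁴ > Ksp = 4.1×10⁻⁶, so the solution is supersaturated and PbBr₂ precipitates.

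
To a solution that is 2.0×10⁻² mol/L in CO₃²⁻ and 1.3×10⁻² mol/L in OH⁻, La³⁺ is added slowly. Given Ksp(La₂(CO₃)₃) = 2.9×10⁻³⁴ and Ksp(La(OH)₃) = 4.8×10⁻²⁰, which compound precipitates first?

A salt starts to precipitate once the ion product Q reaches its Ksp.
For La₂(CO₃)₃: [La³⁺] = (Ksp/[CO₃²⁻]^3)^(1/2) = 6.0×10⁻¹⁵ mol/L
For La(OH)₃: [La³⁺] = (Ksp/[OH⁻]^3) = 2.2×10⁻¹⁴ mol/L
La₂(CO₃)₃ requires the lower [La³⁺], so it precipitates first.

La₂(CO₃)₃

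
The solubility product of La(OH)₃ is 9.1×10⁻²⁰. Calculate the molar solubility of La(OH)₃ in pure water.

7.6×10⁻⁶ M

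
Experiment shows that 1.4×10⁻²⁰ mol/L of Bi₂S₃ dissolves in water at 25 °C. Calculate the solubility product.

Bi₂S₃(s) ⇌ 2 Bi³⁺(aq) + 3 S²⁻(aq)
For each mole of Bi₂S₃ that dissolves per liter, [Bi³⁺] = 2s and [S²⁻] = 3s; let s denote this solubility.
Ksp = [Bi³⁺]^2[S²⁻]^3 = (2s)^2 · (3s)^3 = 108s^5
Ksp = 108 × (1.4×10⁻²⁰)^5 = 5.8×10⁻⁹⁸

Ksp = 5.8×10⁻⁹⁸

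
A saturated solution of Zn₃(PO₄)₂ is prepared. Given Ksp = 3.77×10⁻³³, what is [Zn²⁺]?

Zn₃(PO₄)₂(s) ⇌ 3 Zn²⁺(aq) + 2 PO₄³⁻(aq)
If s mol/L of Zn₃(PO₄)₂ dissolves, [Zn²⁺] = 3s and [PO₄³⁻] = 2s.
Ksp = [Zn²⁺]^3[PO₄³⁻]^2 = (3s)^3 · (2s)^2 = 108s^5 = 3.77×10⁻³³
s = 1.28×10⁻⁷ mol L⁻¹
[Zn²⁺] = 3s = 3.85×10⁻⁷ mol L⁻¹

3.85×10⁻⁷ M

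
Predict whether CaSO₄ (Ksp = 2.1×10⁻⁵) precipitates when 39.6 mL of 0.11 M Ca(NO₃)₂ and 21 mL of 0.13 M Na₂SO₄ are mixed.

The combined volume is 60.6 mL.
[Ca²⁺] = (0.11)(39.6)/60.6 = 7.2×10⁻² M
[SO₄²⁻] = (0.13)(21)/60.6 = 4.5×10⁻² M
Q = [Ca²⁺][SO₄²⁻] = 3.2×10⁻³
Q = 3.2×10⁻³ > Ksp = 2.1×10⁻⁵, so the solution is supersaturated and CaSO₄ precipitates.

Yes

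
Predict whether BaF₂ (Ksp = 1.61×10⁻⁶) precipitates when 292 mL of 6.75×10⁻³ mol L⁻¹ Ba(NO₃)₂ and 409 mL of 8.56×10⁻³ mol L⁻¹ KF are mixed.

No

Total volume after mixing = 292 + 409 = 701 mL.
[Ba²⁺] = (6.75×10⁻³)(292)/701 = 2.81×10⁻³ mol L⁻¹
[F⁻] = (8.56×10⁻³)(409)/701 = 4.99×10⁻³ mol L⁻¹
Q = [Ba²⁺][F⁻]^2 = 7.01×10⁻⁸
Since Q (7.01×10⁻⁸) is less than Ksp (1.61×10⁻⁶), no BaF₂ precipitates.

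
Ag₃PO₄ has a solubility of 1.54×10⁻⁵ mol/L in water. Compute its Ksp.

Ksp = 1.52×10⁻¹⁸

Ag₃PO₄(s) ⇌ 3 Ag⁺(aq) + PO₄³⁻(aq)
Let s be the molar solubility. Then [Ag⁺] = 3s and [PO₄³⁻] = s.
Ksp = [Ag⁺]^3[PO₄³⁻] = (3s)^3 · s = 27s^4
Ksp = 27 × (1.54×10⁻⁵)^4 = 1.52×10⁻¹⁸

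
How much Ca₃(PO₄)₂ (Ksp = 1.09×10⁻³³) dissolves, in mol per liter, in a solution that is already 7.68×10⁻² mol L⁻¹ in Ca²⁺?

Ca₃(PO₄)₂(s) ⇌ 3 Ca²⁺(aq) + 2 PO₄³⁻(aq)
Let s be the solubility of Ca₃(PO₄)₂ here. The common ion gives [Ca²⁺] ≈ 7.68×10⁻² mol L⁻¹, and [PO₄³⁻] = 2s.
Ksp = [Ca²⁺]^3[PO₄³⁻]^2 = (7.68×10⁻²)^3(2s)^2
(2s)^2 = 1.09×10⁻³³ / (7.68×10⁻²)^3 = 2.41×10⁻³⁰
s = 7.76×10⁻¹⁶ mol L⁻¹

7.76×10⁻¹⁶ M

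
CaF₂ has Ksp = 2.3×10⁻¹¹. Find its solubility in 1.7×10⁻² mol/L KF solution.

CaF₂(s) ⇌ Ca²⁺(aq) + 2 F⁻(aq)
Let s be the solubility of CaF₂ here. The common ion gives [F⁻] ≈ 1.7×10⁻² mol/L, and [Ca²⁺] = s.
Ksp = [Ca²⁺][F⁻]^2 = s(1.7×10⁻²)^2
s = 2.3×10⁻¹¹ / (1.7×10⁻²)^2 = 8.0×10⁻⁸
s = 8.0×10⁻⁸ mol/L

8.0×10⁻⁸ M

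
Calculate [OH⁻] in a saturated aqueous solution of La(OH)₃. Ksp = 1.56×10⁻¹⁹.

La(OH)₃(s) ⇌ La³⁺(aq) + 3 OH⁻(aq)
If s mol/L of La(OH)₃ dissolves, [La³⁺] = s and [OH⁻] = 3s.
Ksp = [La³⁺][OH⁻]^3 = s · (3s)^3 = 27s^4 = 1.56×10⁻¹⁹
s = 8.72×10⁻⁶ M
[OH⁻] = 3s = 2.62×10⁻⁵ M

2.62×10⁻⁵ M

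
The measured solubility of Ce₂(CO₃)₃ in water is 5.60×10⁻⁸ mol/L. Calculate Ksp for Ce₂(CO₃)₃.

Ksp = 5.95×10⁻³⁵

Ce₂(CO₃)₃(s) ⇌ 2 Ce³⁺(aq) + 3 CO₃²⁻(aq)
With molar solubility s: [Ce³⁺] = 2s, [CO₃²⁻] = 3s.
Ksp = [Ce³⁺]^2[CO₃²⁻]^3 = (2s)^2 · (3s)^3 = 108s^5
Ksp = 108 × (5.60×10⁻⁸)^5 = 5.95×10⁻³⁵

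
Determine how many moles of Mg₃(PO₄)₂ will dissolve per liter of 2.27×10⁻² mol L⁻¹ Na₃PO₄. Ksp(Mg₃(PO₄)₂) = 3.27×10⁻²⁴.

Mg₃(PO₄)₂(s) ⇌ 3 Mg²⁺(aq) + 2 PO₄³⁻(aq)
The solution already contains PO₄³⁻ at 2.27×10⁻² mol L⁻¹. Let s be the molar solubility of Mg₃(PO₄)₂.
[PO₄³⁻] ≈ 2.27×10⁻² mol L⁻¹ (common ion dominates); [Mg²⁺] = 3s.
Ksp = [Mg²⁺]^3[PO₄³⁻]^2 = (3s)^3(2.27×10⁻²)^2
(3s)^3 = 3.27×10⁻²⁴ / (2.27×10⁻²)^2 = 6.35×10⁻²¹
s = 6.17×10⁻⁸ mol L⁻¹

6.17×10⁻⁸ M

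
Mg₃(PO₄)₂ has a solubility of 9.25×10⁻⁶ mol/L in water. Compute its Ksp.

Mg₃(PO₄)₂(s) ⇌ 3 Mg²⁺(aq) + 2 PO₄³⁻(aq)
Call the molar solubility s, so that [Mg²⁺] = 3s and [PO₄³⁻] = 2s.
Ksp = [Mg²⁺]^3[PO₄³⁻]^2 = (3s)^3 · (2s)^2 = 108s^5
Ksp = 108 × (9.25×10⁻⁶)^5 = 7.31×10⁻²⁴

Ksp = 7.31×10⁻²⁴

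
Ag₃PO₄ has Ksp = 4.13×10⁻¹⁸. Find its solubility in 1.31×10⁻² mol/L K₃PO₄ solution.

Ag₃PO₄(s) ⇌ 3 Ag⁺(aq) + PO₄³⁻(aq)
Let s be the solubility of Ag₃PO₄ here. The common ion gives [PO₄³⁻] ≈ 1.31×10⁻² mol/L, and [Ag⁺] = 3s.
Ksp = [Ag⁺]^3[PO₄³⁻] = (3s)^3(1.31×10⁻²)
(3s)^3 = 4.13×10⁻¹⁸ / (1.31×10⁻²) = 3.15×10⁻¹⁶
s = 2.27×10⁻⁶ mol/L

2.27×10⁻⁶ M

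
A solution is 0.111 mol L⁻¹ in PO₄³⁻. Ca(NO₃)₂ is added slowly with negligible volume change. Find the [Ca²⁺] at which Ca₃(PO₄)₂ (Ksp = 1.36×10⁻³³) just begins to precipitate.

A salt starts to precipitate once the ion product Q reaches its Ksp.
Ca₃(PO₄)₂(s) ⇌ 3 Ca²⁺(aq) + 2 PO₄³⁻(aq)
Ksp = [Ca²⁺]^3[PO₄³⁻]^2 = [Ca²⁺]^3(0.111)^2
[Ca²⁺]^3 = 1.36×10⁻³³ / (0.111)^2 = 1.10×10⁻³¹
[Ca²⁺] = 4.80×10⁻¹¹ mol L⁻¹

4.80×10⁻¹¹ M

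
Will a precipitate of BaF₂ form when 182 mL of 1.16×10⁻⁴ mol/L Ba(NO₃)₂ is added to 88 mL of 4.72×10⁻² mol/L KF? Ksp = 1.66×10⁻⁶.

The combined volume is 270 mL.
[Ba²⁺] = (1.16×10⁻⁴)(182)/270 = 7.82×10⁻⁵ mol/L
[F⁻] = (4.72×10⁻²)(88)/270 = 1.54×10⁻² mol/L
Q = [Ba²⁺][F⁻]^2 = 1.85×10⁻⁸
Since Q (1.85×10⁻⁸) is less than Ksp (1.66×10⁻⁶), no BaF₂ precipitates.

No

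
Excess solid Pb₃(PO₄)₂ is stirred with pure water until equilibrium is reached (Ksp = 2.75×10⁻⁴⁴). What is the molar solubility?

7.61×10⁻¹⁰ M

Pb₃(PO₄)₂(s) ⇌ 3 Pb²⁺(aq) + 2 PO₄³⁻(aq)
Call the molar solubility s, so that [Pb²⁺] = 3s and [PO₄³⁻] = 2s.
Ksp = [Pb²⁺]^3[PO₄³⁻]^2 = (3s)^3 · (2s)^2 = 108s^5
108s^5 = 2.75×10⁻⁴⁴  ⇒  s^5 = 2.55×10⁻⁴⁶
s = 7.61×10⁻¹⁰ mol/L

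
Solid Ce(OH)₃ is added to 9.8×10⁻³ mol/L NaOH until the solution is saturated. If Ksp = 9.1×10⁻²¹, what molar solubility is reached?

9.7×10⁻¹⁵ M

Ce(OH)₃(s) ⇌ Ce³⁺(aq) + 3 OH⁻(aq)
The solution already contains OH⁻ at 9.8×10⁻³ mol/L. Let s be the molar solubility of Ce(OH)₃.
[OH⁻] ≈ 9.8×10⁻³ mol/L (common ion dominates); [Ce³⁺] = s.
Ksp = [Ce³⁺][OH⁻]^3 = s(9.8×10⁻³)^3
s = 9.1×10⁻²¹ / (9.8×10⁻³)^3 = 9.7×10⁻¹⁵
s = 9.7×10⁻¹⁵ mol/L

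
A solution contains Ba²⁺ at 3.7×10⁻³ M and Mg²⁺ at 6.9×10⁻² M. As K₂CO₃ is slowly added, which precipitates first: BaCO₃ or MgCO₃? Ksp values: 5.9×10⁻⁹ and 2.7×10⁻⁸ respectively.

MgCO₃

Precipitation of each salt begins when its ion product equals Ksp.
For BaCO₃: [CO₃²⁻] = (Ksp/[Ba²⁺]) = 1.6×10⁻⁶ M
For MgCO₃: [CO₃²⁻] = (Ksp/[Mg²⁺]) = 3.9×10⁻⁷ M
MgCO₃ requires the lower [CO₃²⁻], so it precipitates first.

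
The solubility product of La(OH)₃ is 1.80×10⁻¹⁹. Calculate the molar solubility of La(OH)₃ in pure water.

9.04×10⁻⁶ M

La(OH)₃(s) ⇌ La³⁺(aq) + 3 OH⁻(aq)
With molar solubility s: [La³⁺] = s, [OH⁻] = 3s.
Ksp = [La³⁺][OH⁻]^3 = s · (3s)^3 = 27s^4
27s^4 = 1.80×10⁻¹⁹  ⇒  s^4 = 6.67×10⁻²¹
s = (6.67×10⁻²¹)^(1/4) = 9.04×10⁻⁶ M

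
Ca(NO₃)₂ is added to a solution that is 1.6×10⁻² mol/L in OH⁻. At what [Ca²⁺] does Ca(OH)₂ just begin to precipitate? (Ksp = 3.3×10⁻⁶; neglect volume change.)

A salt starts to precipitate once the ion product Q reaches its Ksp.
Ca(OH)₂(s) ⇌ Ca²⁺(aq) + 2 OH⁻(aq)
Ksp = [Ca²⁺][OH⁻]^2 = [Ca²⁺](1.6×10⁻²)^2
[Ca²⁺] = 3.3×10⁻⁶ / (1.6×10⁻²)^2 = 1.3×10⁻²
[Ca²⁺] = 1.3×10⁻² mol/L

1.3×10⁻² M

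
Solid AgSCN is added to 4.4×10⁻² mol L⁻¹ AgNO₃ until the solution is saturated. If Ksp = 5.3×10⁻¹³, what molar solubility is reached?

1.2×10⁻¹¹ M

AgSCN(s) ⇌ Ag⁺(aq) + SCN⁻(aq)
Let s be the solubility of AgSCN here. The common ion gives [Ag⁺] ≈ 4.4×10⁻² mol L⁻¹, and [SCN⁻] = s.
Ksp = [Ag⁺][SCN⁻] = (4.4×10⁻²)s
s = 5.3×10⁻¹³ / (4.4×10⁻²) = 1.2×10⁻¹¹
s = 1.2×10⁻¹¹ mol L⁻¹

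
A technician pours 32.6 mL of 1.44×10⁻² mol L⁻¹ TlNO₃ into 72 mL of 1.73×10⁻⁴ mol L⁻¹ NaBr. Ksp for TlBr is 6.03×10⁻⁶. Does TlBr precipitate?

Total volume after mixing = 32.6 + 72 = 104.6 mL.
[Tl⁺] = (1.44×10⁻²)(32.6)/104.6 = 4.49×10⁻³ mol L⁻¹
[Br⁻] = (1.73×10⁻⁴)(72)/104.6 = 1.19×10⁻⁴ mol L⁻¹
Q = [Tl⁺][Br⁻] = 5.34×10⁻⁷
Q < Ksp (5.34×10⁻⁷ vs 6.03×10⁻⁶); the solution remains unsaturated and no precipitate forms.

No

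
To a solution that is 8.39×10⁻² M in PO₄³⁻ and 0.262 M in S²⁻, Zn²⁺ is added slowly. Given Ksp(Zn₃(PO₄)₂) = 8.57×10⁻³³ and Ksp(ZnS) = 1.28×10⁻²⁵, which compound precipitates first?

Precipitation begins when Q = Ksp.
For Zn₃(PO₄)₂: [Zn²⁺] = (Ksp/[PO₄³⁻]^2)^(1/3) = 1.07×10⁻¹⁰ M
For ZnS: [Zn²⁺] = (Ksp/[S²⁻]) = 4.89×10⁻²⁵ M
ZnS requires the lower [Zn²⁺], so it precipitates first.

ZnS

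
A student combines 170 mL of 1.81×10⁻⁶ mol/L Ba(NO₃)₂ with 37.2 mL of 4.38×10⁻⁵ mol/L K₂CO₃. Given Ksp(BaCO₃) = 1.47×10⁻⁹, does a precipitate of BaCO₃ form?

After mixing, V = 170 mL + 37.2 mL = 207.2 mL.
[Ba²⁺] = (1.81×10⁻⁶)(170)/207.2 = 1.49×10⁻⁶ mol/L
[CO₃²⁻] = (4.38×10⁻⁵)(37.2)/207.2 = 7.86×10⁻⁶ mol/L
Q = [Ba²⁺][CO₃²⁻] = 1.17×10⁻¹¹
Since Q (1.17×10⁻¹¹) is less than Ksp (1.47×10⁻⁹), no BaCO₃ precipitates.

No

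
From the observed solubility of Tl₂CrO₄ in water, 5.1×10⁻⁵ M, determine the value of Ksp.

Tl₂CrO₄(s) ⇌ 2 Tl⁺(aq) + CrO₄²⁻(aq)
If s mol/L of Tl₂CrO₄ dissolves, [Tl⁺] = 2s and [CrO₄²⁻] = s.
Ksp = [Tl⁺]^2[CrO₄²⁻] = (2s)^2 · s = 4s^3
Ksp = 4 × (5.1×10⁻⁵)^3 = 5.3×10⁻¹³

Ksp = 5.3×10⁻¹³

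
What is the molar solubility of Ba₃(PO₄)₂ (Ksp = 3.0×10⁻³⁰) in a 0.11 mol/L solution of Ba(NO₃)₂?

Ba₃(PO₄)₂(s) ⇌ 3 Ba²⁺(aq) + 2 PO₄³⁻(aq)
With Ba²⁺ already at 0.11 mol/L and s small, take [Ba²⁺] ≈ 0.11 mol/L and [PO₄³⁻] = 2s.
Ksp = [Ba²⁺]^3[PO₄³⁻]^2 = (0.11)^3(2s)^2
(2s)^2 = 3.0×10⁻³⁰ / (0.11)^3 = 2.3×10⁻²⁷
s = 2.4×10⁻¹⁴ mol/L

2.4×10⁻¹⁴ M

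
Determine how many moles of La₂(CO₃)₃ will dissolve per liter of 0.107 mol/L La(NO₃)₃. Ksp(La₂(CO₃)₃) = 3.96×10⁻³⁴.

1.09×10⁻¹¹ M

La₂(CO₃)₃(s) ⇌ 2 La³⁺(aq) + 3 CO₃²⁻(aq)
La³⁺ is already present at 0.107 mol/L. If s mol/L of La₂(CO₃)₃ dissolves, [CO₃²⁻] = 3s while [La³⁺] ≈ 0.107 mol/L.
Ksp = [La³⁺]^2[CO₃²⁻]^3 = (0.107)^2(3s)^3
(3s)^3 = 3.96×10⁻³⁴ / (0.107)^2 = 3.46×10⁻³²
s = 1.09×10⁻¹¹ mol/L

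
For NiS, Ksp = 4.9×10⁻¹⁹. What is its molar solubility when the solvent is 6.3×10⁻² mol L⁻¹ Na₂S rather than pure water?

7.8×10⁻¹⁸ M

NiS(s) ⇌ Ni²⁺(aq) + S²⁻(aq)
With S²⁻ already at 6.3×10⁻² mol L⁻¹ and s small, take [S²⁻] ≈ 6.3×10⁻² mol L⁻¹ and [Ni²⁺] = s.
Ksp = [Ni²⁺][S²⁻] = s(6.3×10⁻²)
s = 4.9×10⁻¹⁹ / (6.3×10⁻²) = 7.8×10⁻¹⁸
s = 7.8×10⁻¹⁸ mol L⁻¹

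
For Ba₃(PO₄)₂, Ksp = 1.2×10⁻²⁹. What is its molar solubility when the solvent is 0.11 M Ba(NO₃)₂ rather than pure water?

4.7×10⁻¹⁴ M

Ba₃(PO₄)₂(s) ⇌ 3 Ba²⁺(aq) + 2 PO₄³⁻(aq)
With Ba²⁺ already at 0.11 M and s small, take [Ba²⁺] ≈ 0.11 M and [PO₄³⁻] = 2s.
Ksp = [Ba²⁺]^3[PO₄³⁻]^2 = (0.11)^3(2s)^2
(2s)^2 = 1.2×10⁻²⁹ / (0.11)^3 = 9.0×10⁻²⁷
s = 4.7×10⁻¹⁴ M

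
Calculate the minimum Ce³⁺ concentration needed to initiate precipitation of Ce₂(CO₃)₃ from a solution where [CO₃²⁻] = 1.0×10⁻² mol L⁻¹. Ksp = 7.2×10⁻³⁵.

8.5×10⁻¹⁵ M

A salt starts to precipitate once the ion product Q reaches its Ksp.
Ce₂(CO₃)₃(s) ⇌ 2 Ce³⁺(aq) + 3 CO₃²⁻(aq)
Ksp = [Ce³⁺]^2[CO₃²⁻]^3 = [Ce³⁺]^2(1.0×10⁻²)^3
[Ce³⁺]^2 = 7.2×10⁻³⁵ / (1.0×10⁻²)^3 = 7.2×10⁻²⁹
[Ce³⁺] = 8.5×10⁻¹⁵ mol L⁻¹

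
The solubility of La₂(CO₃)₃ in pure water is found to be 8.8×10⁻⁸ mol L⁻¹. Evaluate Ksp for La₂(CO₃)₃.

Ksp = 5.7×10⁻³⁴

La₂(CO₃)₃(s) ⇌ 2 La³⁺(aq) + 3 CO₃²⁻(aq)
Let s be the molar solubility. Then [La³⁺] = 2s and [CO₃²⁻] = 3s.
Ksp = [La³⁺]^2[CO₃²⁻]^3 = (2s)^2 · (3s)^3 = 108s^5
Ksp = 108 × (8.8×10⁻⁸)^5 = 5.7×10⁻³⁴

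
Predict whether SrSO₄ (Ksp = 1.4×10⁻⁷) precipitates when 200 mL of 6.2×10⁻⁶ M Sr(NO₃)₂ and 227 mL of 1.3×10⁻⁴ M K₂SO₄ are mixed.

The combined volume is 427 mL.
[Sr²⁺] = (6.2×10⁻⁶)(200)/427 = 2.9×10⁻⁶ M
[SO₄²⁻] = (1.3×10⁻⁴)(227)/427 = 6.9×10⁻⁵ M
Q = [Sr²⁺][SO₄²⁻] = 2.0×10⁻¹⁰
Since Q (2.0×10⁻¹⁰) is less than Ksp (1.4×10⁻⁷), no SrSO₄ precipitates.

No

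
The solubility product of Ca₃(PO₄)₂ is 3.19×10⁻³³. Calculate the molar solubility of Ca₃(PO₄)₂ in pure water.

Ca₃(PO₄)₂(s) ⇌ 3 Ca²⁺(aq) + 2 PO₄³⁻(aq)
For each mole of Ca₃(PO₄)₂ that dissolves per liter, [Ca²⁺] = 3s and [PO₄³⁻] = 2s; let s denote this solubility.
Ksp = [Ca²⁺]^3[PO₄³⁻]^2 = (3s)^3 · (2s)^2 = 108s^5
108s^5 = 3.19×10⁻³³  ⇒  s^5 = 2.95×10⁻³⁵
Taking the 5th root, s = 1.24×10⁻⁷ M.

1.24×10⁻⁷ M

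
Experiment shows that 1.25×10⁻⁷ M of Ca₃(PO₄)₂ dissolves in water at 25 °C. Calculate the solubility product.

Ksp = 3.30×10⁻³³

Ca₃(PO₄)₂(s) ⇌ 3 Ca²⁺(aq) + 2 PO₄³⁻(aq)
For each mole of Ca₃(PO₄)₂ that dissolves per liter, [Ca²⁺] = 3s and [PO₄³⁻] = 2s; let s denote this solubility.
Ksp = [Ca²⁺]^3[PO₄³⁻]^2 = (3s)^3 · (2s)^2 = 108s^5
Ksp = 108 × (1.25×10⁻⁷)^5 = 3.30×10⁻³³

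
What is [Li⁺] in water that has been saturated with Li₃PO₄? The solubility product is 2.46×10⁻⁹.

9.27×10⁻³ M

Li₃PO₄(s) ⇌ 3 Li⁺(aq) + PO₄³⁻(aq)
With molar solubility s: [Li⁺] = 3s, [PO₄³⁻] = s.
Ksp = [Li⁺]^3[PO₄³⁻] = (3s)^3 · s = 27s^4 = 2.46×10⁻⁹
s = 3.09×10⁻³ mol/L
[Li⁺] = 3s = 9.27×10⁻³ mol/L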